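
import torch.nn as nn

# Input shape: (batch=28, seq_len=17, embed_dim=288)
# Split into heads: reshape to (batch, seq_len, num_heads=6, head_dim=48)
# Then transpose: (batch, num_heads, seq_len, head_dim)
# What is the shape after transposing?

Input shape: (28, 17, 288)
  -> after reshape: (28, 17, 6, 48)
Output shape: (28, 6, 17, 48)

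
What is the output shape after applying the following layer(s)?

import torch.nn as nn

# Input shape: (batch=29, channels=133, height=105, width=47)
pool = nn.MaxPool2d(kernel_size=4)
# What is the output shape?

Input shape: (29, 133, 105, 47)
Output shape: (29, 133, 26, 11)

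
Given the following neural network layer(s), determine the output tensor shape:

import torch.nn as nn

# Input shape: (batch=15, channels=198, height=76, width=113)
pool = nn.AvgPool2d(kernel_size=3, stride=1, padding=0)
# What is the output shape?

Input shape: (15, 198, 76, 113)
Output shape: (15, 198, 74, 111)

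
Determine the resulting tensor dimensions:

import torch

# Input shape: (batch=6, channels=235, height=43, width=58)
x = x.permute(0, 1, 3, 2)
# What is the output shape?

Input shape: (6, 235, 43, 58)
Output shape: (6, 235, 58, 43)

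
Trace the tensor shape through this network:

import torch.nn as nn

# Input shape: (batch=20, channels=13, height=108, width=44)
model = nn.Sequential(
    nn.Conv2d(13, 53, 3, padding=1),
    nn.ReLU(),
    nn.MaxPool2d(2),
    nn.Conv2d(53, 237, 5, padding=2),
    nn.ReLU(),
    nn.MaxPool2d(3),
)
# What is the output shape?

Input shape: (20, 13, 108, 44)
  -> after first Conv2d: (20, 53, 108, 44)
  -> after first MaxPool2d: (20, 53, 54, 22)
  -> after second Conv2d: (20, 237, 54, 22)
Output shape: (20, 237, 18, 7)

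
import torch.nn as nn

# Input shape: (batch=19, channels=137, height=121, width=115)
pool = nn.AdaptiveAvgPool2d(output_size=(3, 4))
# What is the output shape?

Input shape: (19, 137, 121, 115)
Output shape: (19, 137, 3, 4)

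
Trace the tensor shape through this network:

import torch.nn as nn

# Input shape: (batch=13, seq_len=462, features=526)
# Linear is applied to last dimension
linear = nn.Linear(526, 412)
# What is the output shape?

Input shape: (13, 462, 526)
Output shape: (13, 462, 412)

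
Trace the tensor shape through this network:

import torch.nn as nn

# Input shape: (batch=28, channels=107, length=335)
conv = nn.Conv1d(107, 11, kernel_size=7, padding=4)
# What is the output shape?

Input shape: (28, 107, 335)
Output shape: (28, 11, 337)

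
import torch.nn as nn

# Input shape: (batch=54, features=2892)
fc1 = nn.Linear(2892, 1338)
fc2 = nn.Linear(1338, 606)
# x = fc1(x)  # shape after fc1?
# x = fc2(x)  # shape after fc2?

Input shape: (54, 2892)
  -> after fc1: (54, 1338)
Output shape: (54, 606)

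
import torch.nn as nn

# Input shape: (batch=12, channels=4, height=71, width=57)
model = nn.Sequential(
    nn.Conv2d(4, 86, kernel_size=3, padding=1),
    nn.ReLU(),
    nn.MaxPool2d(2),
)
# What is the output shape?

Input shape: (12, 4, 71, 57)
  -> after Conv2d: (12, 86, 71, 57)
  -> after ReLU: (12, 86, 71, 57)
Output shape: (12, 86, 35, 28)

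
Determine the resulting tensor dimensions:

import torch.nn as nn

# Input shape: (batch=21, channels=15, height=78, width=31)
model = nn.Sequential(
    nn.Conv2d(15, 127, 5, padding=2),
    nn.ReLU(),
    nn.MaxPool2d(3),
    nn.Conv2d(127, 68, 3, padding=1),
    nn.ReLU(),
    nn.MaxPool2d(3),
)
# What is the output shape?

Input shape: (21, 15, 78, 31)
  -> after first Conv2d: (21, 127, 78, 31)
  -> after first MaxPool2d: (21, 127, 26, 10)
  -> after second Conv2d: (21, 68, 26, 10)
Output shape: (21, 68, 8, 3)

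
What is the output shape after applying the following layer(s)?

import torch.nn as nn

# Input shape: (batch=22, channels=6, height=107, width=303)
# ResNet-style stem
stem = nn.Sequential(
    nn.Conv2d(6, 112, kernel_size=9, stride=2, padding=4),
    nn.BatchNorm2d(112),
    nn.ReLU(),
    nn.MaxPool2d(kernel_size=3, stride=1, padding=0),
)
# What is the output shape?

Input shape: (22, 6, 107, 303)
  -> after Conv2d 9x9 stride=2: (22, 112, 54, 152)
Output shape: (22, 112, 52, 150)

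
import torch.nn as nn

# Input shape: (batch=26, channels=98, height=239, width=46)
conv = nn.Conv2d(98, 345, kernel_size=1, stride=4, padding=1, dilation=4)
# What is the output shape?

Input shape: (26, 98, 239, 46)
Output shape: (26, 345, 61, 12)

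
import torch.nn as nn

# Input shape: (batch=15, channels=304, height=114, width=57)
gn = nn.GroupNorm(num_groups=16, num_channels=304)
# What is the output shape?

Input shape: (15, 304, 114, 57)
Output shape: (15, 304, 114, 57)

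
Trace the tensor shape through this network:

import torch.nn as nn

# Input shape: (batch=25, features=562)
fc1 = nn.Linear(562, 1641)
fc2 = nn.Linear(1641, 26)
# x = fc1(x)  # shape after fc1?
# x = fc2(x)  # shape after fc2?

Input shape: (25, 562)
  -> after fc1: (25, 1641)
Output shape: (25, 26)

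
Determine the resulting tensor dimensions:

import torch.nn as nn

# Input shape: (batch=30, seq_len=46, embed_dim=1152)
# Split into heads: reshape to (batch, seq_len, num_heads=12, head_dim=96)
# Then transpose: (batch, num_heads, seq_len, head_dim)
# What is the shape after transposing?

Input shape: (30, 46, 1152)
  -> after reshape: (30, 46, 12, 96)
Output shape: (30, 12, 46, 96)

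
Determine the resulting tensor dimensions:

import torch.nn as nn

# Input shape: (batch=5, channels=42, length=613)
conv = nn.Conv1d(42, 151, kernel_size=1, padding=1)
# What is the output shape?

Input shape: (5, 42, 613)
Output shape: (5, 151, 615)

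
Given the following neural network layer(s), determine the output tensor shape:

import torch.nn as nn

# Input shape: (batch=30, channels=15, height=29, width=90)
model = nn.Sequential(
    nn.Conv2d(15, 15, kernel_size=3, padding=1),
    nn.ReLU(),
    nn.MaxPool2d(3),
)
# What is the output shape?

Input shape: (30, 15, 29, 90)
  -> after Conv2d: (30, 15, 29, 90)
  -> after ReLU: (30, 15, 29, 90)
Output shape: (30, 15, 9, 30)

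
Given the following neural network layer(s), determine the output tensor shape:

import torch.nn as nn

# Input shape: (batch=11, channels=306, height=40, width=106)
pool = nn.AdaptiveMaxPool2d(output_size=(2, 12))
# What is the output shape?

Input shape: (11, 306, 40, 106)
Output shape: (11, 306, 2, 12)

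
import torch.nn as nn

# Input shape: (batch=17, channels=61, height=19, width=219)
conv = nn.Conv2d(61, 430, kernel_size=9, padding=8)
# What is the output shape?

Input shape: (17, 61, 19, 219)
Output shape: (17, 430, 27, 227)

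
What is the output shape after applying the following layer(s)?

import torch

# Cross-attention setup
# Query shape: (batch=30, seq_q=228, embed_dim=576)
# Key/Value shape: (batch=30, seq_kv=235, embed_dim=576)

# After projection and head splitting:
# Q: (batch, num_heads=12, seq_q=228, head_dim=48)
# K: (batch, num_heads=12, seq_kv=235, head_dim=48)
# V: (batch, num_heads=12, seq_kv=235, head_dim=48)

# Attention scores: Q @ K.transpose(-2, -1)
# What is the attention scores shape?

Input shape: (30, 228, 576)
Output shape: (30, 12, 228, 235)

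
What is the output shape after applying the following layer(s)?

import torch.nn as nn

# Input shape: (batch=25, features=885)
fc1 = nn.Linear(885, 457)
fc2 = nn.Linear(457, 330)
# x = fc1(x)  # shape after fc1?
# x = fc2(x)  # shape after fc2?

Input shape: (25, 885)
  -> after fc1: (25, 457)
Output shape: (25, 330)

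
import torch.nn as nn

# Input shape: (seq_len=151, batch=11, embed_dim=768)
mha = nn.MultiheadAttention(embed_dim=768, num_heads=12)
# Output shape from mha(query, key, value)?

Input shape: (151, 11, 768)
Output shape: (151, 11, 768)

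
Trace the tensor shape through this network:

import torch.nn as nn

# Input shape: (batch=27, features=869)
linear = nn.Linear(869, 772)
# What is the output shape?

Input shape: (27, 869)
Output shape: (27, 772)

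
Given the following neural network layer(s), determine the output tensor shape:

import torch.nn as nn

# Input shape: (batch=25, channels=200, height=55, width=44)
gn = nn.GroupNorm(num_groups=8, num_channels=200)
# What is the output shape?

Input shape: (25, 200, 55, 44)
Output shape: (25, 200, 55, 44)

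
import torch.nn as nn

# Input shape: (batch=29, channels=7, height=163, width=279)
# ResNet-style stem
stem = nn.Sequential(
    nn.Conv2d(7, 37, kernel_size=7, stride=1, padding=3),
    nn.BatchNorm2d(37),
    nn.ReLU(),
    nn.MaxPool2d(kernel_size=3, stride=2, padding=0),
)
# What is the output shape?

Input shape: (29, 7, 163, 279)
  -> after Conv2d 7x7 stride=1: (29, 37, 163, 279)
Output shape: (29, 37, 81, 139)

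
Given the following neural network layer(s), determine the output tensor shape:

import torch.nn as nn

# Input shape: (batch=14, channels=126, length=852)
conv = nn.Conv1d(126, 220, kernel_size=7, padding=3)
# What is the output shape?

Input shape: (14, 126, 852)
Output shape: (14, 220, 852)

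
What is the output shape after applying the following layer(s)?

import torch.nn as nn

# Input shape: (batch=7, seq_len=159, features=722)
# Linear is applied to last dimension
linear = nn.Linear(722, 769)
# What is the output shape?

Input shape: (7, 159, 722)
Output shape: (7, 159, 769)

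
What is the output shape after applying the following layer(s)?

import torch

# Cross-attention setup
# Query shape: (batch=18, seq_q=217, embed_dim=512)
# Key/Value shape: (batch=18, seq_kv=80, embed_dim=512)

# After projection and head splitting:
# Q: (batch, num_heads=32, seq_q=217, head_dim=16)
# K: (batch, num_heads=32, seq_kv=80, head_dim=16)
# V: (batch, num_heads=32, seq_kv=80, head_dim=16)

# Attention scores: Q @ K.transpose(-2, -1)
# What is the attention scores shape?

Input shape: (18, 217, 512)
Output shape: (18, 32, 217, 80)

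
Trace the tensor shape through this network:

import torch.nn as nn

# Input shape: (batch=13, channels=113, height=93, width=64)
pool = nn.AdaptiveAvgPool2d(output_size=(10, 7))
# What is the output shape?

Input shape: (13, 113, 93, 64)
Output shape: (13, 113, 10, 7)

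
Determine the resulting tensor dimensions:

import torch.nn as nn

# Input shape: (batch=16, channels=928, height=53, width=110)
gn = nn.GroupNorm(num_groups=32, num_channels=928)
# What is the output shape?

Input shape: (16, 928, 53, 110)
Output shape: (16, 928, 53, 110)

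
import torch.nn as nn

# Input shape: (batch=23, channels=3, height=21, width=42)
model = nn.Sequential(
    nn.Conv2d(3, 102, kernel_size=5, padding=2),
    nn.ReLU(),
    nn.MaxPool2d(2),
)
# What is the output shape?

Input shape: (23, 3, 21, 42)
  -> after Conv2d: (23, 102, 21, 42)
  -> after ReLU: (23, 102, 21, 42)
Output shape: (23, 102, 10, 21)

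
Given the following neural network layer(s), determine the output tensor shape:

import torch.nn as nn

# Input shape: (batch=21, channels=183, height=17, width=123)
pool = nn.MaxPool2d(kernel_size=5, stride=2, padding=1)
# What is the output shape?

Input shape: (21, 183, 17, 123)
Output shape: (21, 183, 8, 61)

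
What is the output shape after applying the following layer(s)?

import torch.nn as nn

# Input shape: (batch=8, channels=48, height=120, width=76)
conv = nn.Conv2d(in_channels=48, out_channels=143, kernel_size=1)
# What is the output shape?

Input shape: (8, 48, 120, 76)
Output shape: (8, 143, 120, 76)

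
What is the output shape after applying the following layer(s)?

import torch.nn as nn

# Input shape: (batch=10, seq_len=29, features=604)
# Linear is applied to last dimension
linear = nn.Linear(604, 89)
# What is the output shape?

Input shape: (10, 29, 604)
Output shape: (10, 29, 89)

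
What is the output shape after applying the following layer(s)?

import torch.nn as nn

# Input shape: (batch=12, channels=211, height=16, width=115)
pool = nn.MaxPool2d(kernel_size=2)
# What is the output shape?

Input shape: (12, 211, 16, 115)
Output shape: (12, 211, 8, 57)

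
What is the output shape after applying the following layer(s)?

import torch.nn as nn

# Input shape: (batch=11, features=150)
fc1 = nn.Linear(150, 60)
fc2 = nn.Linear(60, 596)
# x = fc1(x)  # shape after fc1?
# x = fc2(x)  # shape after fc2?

Input shape: (11, 150)
  -> after fc1: (11, 60)
Output shape: (11, 596)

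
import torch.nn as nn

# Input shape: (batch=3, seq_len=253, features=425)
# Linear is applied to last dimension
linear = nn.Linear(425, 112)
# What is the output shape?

Input shape: (3, 253, 425)
Output shape: (3, 253, 112)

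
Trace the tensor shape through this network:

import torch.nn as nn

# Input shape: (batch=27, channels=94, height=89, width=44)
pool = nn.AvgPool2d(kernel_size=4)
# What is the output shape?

Input shape: (27, 94, 89, 44)
Output shape: (27, 94, 22, 11)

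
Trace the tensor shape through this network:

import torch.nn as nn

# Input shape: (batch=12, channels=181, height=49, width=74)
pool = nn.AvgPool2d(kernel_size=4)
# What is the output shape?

Input shape: (12, 181, 49, 74)
Output shape: (12, 181, 12, 18)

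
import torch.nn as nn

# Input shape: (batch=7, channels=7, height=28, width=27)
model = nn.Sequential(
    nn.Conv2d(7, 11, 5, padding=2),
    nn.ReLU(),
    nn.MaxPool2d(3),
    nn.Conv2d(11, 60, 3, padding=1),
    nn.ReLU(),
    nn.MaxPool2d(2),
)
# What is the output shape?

Input shape: (7, 7, 28, 27)
  -> after first Conv2d: (7, 11, 28, 27)
  -> after first MaxPool2d: (7, 11, 9, 9)
  -> after second Conv2d: (7, 60, 9, 9)
Output shape: (7, 60, 4, 4)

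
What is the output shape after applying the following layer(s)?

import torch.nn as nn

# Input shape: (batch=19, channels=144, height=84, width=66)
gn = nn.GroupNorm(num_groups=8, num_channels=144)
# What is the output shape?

Input shape: (19, 144, 84, 66)
Output shape: (19, 144, 84, 66)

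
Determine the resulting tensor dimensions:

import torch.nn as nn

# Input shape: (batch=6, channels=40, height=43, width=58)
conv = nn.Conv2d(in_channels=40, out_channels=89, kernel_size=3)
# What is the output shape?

Input shape: (6, 40, 43, 58)
Output shape: (6, 89, 41, 56)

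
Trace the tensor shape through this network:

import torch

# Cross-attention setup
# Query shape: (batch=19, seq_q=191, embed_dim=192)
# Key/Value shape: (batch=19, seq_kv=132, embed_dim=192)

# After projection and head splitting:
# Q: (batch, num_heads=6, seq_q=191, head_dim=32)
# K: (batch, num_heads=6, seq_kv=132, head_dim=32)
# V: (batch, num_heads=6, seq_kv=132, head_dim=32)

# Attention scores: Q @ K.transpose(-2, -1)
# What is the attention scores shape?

Input shape: (19, 191, 192)
Output shape: (19, 6, 191, 132)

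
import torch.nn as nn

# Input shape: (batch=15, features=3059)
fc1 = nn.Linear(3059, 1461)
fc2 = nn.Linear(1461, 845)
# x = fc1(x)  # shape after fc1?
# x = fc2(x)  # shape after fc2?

Input shape: (15, 3059)
  -> after fc1: (15, 1461)
Output shape: (15, 845)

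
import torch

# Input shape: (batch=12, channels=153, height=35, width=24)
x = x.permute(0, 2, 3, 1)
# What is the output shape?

Input shape: (12, 153, 35, 24)
Output shape: (12, 35, 24, 153)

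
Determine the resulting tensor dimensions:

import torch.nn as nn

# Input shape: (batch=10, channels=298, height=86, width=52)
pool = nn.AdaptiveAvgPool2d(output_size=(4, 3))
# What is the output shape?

Input shape: (10, 298, 86, 52)
Output shape: (10, 298, 4, 3)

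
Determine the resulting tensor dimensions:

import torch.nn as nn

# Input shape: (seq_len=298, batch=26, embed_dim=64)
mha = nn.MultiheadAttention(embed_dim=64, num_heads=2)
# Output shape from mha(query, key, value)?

Input shape: (298, 26, 64)
Output shape: (298, 26, 64)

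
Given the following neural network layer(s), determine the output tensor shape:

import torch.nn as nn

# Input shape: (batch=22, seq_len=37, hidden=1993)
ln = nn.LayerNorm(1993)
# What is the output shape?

Input shape: (22, 37, 1993)
Output shape: (22, 37, 1993)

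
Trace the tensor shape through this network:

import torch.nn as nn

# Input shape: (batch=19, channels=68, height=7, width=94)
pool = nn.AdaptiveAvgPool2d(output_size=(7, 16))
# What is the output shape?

Input shape: (19, 68, 7, 94)
Output shape: (19, 68, 7, 16)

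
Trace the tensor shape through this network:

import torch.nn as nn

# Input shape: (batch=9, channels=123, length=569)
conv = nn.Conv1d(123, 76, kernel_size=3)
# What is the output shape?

Input shape: (9, 123, 569)
Output shape: (9, 76, 567)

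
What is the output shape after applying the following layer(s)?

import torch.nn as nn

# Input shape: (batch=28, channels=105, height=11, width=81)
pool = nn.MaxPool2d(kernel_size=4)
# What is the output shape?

Input shape: (28, 105, 11, 81)
Output shape: (28, 105, 2, 20)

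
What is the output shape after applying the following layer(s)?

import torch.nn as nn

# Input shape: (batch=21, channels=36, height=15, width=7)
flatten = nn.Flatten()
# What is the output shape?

Input shape: (21, 36, 15, 7)
Output shape: (21, 3780)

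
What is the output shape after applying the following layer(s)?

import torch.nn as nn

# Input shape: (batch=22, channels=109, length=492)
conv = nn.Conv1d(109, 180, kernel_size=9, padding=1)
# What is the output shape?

Input shape: (22, 109, 492)
Output shape: (22, 180, 486)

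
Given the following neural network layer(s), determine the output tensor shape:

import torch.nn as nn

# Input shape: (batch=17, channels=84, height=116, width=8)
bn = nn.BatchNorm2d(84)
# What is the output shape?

Input shape: (17, 84, 116, 8)
Output shape: (17, 84, 116, 8)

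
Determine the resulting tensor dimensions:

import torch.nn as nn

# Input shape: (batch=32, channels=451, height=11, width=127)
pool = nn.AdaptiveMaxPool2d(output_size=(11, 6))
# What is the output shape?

Input shape: (32, 451, 11, 127)
Output shape: (32, 451, 11, 6)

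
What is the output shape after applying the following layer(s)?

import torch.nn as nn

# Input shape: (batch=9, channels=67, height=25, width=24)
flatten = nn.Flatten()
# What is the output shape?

Input shape: (9, 67, 25, 24)
Output shape: (9, 40200)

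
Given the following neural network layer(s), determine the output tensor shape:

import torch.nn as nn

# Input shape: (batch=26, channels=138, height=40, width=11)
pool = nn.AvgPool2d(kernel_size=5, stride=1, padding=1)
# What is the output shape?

Input shape: (26, 138, 40, 11)
Output shape: (26, 138, 38, 9)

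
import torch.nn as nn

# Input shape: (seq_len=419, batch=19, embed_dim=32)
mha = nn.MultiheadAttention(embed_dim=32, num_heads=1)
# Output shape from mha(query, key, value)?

Input shape: (419, 19, 32)
Output shape: (419, 19, 32)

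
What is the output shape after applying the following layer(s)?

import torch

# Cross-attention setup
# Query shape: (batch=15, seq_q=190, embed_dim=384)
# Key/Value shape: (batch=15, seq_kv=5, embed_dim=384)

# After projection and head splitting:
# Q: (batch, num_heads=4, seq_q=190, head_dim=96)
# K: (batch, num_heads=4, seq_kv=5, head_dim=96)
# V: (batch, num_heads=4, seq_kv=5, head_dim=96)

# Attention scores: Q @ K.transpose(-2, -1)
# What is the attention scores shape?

Input shape: (15, 190, 384)
Output shape: (15, 4, 190, 5)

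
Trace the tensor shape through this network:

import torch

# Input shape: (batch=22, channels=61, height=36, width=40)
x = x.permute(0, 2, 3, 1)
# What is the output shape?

Input shape: (22, 61, 36, 40)
Output shape: (22, 36, 40, 61)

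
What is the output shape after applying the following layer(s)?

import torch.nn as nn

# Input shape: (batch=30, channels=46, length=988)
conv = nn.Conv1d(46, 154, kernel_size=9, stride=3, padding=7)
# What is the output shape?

Input shape: (30, 46, 988)
Output shape: (30, 154, 332)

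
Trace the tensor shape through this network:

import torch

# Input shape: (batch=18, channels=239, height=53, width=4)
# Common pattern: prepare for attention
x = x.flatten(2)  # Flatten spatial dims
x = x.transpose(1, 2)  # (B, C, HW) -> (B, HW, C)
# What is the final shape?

Input shape: (18, 239, 53, 4)
  -> after flatten(2): (18, 239, 212)
Output shape: (18, 212, 239)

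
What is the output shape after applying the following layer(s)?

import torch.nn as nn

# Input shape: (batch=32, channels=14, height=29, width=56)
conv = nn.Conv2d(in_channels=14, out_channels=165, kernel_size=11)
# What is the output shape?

Input shape: (32, 14, 29, 56)
Output shape: (32, 165, 19, 46)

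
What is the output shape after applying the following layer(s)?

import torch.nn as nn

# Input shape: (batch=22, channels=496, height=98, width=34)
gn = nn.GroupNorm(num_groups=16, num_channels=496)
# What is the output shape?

Input shape: (22, 496, 98, 34)
Output shape: (22, 496, 98, 34)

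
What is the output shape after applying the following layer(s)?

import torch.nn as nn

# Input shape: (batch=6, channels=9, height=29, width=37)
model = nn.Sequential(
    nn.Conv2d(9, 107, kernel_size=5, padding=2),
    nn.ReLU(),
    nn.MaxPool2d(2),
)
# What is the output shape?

Input shape: (6, 9, 29, 37)
  -> after Conv2d: (6, 107, 29, 37)
  -> after ReLU: (6, 107, 29, 37)
Output shape: (6, 107, 14, 18)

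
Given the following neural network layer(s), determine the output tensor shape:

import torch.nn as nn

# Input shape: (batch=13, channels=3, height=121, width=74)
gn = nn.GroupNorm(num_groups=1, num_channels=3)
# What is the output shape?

Input shape: (13, 3, 121, 74)
Output shape: (13, 3, 121, 74)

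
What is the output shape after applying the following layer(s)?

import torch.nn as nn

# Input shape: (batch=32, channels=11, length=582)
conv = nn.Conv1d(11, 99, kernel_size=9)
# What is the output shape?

Input shape: (32, 11, 582)
Output shape: (32, 99, 574)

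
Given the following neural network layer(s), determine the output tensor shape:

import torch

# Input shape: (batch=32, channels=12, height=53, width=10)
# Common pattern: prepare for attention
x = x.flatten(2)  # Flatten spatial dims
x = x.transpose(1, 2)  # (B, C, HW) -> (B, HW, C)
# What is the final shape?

Input shape: (32, 12, 53, 10)
  -> after flatten(2): (32, 12, 530)
Output shape: (32, 530, 12)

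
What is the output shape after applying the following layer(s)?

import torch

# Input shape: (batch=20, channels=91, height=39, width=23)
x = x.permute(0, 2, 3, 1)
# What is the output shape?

Input shape: (20, 91, 39, 23)
Output shape: (20, 39, 23, 91)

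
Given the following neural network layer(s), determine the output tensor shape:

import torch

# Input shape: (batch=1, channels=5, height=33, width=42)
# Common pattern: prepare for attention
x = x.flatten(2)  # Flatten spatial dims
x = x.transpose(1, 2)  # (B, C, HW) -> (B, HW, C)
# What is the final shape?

Input shape: (1, 5, 33, 42)
  -> after flatten(2): (1, 5, 1386)
Output shape: (1, 1386, 5)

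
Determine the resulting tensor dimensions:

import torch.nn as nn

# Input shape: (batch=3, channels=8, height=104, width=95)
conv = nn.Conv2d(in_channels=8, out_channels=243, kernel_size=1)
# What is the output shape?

Input shape: (3, 8, 104, 95)
Output shape: (3, 243, 104, 95)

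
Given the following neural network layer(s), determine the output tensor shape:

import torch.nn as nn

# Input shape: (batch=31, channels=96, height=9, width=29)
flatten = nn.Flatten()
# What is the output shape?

Input shape: (31, 96, 9, 29)
Output shape: (31, 25056)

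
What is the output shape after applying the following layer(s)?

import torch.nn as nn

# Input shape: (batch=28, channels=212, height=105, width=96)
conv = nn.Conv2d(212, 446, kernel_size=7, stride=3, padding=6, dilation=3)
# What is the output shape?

Input shape: (28, 212, 105, 96)
Output shape: (28, 446, 33, 30)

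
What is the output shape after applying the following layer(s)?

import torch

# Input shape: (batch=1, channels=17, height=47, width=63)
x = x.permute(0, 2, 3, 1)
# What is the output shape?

Input shape: (1, 17, 47, 63)
Output shape: (1, 47, 63, 17)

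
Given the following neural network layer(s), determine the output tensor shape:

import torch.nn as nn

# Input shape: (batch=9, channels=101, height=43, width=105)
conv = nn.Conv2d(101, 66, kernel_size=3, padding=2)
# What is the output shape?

Input shape: (9, 101, 43, 105)
Output shape: (9, 66, 45, 107)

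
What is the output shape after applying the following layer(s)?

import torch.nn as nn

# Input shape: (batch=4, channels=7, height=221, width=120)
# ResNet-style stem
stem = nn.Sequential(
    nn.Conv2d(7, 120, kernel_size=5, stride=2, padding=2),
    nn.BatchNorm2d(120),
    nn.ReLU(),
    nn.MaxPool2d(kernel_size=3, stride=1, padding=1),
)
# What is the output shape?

Input shape: (4, 7, 221, 120)
  -> after Conv2d 5x5 stride=2: (4, 120, 111, 60)
Output shape: (4, 120, 111, 60)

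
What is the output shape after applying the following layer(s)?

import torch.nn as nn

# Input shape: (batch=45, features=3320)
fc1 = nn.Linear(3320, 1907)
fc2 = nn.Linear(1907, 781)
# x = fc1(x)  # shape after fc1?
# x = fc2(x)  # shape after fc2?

Input shape: (45, 3320)
  -> after fc1: (45, 1907)
Output shape: (45, 781)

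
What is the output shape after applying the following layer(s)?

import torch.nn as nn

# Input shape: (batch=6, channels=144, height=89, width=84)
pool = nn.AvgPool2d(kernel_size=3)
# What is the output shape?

Input shape: (6, 144, 89, 84)
Output shape: (6, 144, 29, 28)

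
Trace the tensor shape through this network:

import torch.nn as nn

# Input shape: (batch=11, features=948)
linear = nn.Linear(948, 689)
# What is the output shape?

Input shape: (11, 948)
Output shape: (11, 689)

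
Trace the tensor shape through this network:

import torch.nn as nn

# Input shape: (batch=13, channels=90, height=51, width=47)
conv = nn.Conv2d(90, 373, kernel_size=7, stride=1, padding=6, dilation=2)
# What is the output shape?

Input shape: (13, 90, 51, 47)
Output shape: (13, 373, 51, 47)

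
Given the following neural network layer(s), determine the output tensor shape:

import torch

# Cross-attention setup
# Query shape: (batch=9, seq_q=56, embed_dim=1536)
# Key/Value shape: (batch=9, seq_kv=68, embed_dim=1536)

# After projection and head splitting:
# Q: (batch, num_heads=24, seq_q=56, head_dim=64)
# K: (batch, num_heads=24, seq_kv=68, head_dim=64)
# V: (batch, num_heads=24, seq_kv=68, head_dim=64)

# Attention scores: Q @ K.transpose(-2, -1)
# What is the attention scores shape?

Input shape: (9, 56, 1536)
Output shape: (9, 24, 56, 68)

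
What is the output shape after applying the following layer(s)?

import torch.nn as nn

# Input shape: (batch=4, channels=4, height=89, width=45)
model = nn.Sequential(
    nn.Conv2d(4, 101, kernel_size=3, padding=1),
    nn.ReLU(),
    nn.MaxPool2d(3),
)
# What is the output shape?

Input shape: (4, 4, 89, 45)
  -> after Conv2d: (4, 101, 89, 45)
  -> after ReLU: (4, 101, 89, 45)
Output shape: (4, 101, 29, 15)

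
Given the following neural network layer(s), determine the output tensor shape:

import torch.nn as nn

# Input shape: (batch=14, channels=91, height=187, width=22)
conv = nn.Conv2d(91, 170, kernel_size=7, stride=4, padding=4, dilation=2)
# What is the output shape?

Input shape: (14, 91, 187, 22)
Output shape: (14, 170, 46, 5)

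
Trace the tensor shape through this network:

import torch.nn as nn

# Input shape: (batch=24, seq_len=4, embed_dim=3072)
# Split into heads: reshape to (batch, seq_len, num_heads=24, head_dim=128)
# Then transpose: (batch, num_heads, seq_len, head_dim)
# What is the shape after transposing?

Input shape: (24, 4, 3072)
  -> after reshape: (24, 4, 24, 128)
Output shape: (24, 24, 4, 128)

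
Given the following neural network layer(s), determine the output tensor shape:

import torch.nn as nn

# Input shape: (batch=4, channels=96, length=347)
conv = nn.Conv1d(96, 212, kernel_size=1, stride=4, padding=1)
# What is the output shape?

Input shape: (4, 96, 347)
Output shape: (4, 212, 88)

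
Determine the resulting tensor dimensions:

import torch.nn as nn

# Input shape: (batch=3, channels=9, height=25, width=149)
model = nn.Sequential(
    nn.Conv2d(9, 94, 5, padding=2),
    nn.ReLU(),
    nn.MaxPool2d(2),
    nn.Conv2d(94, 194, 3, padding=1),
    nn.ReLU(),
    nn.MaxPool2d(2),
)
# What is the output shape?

Input shape: (3, 9, 25, 149)
  -> after first Conv2d: (3, 94, 25, 149)
  -> after first MaxPool2d: (3, 94, 12, 74)
  -> after second Conv2d: (3, 194, 12, 74)
Output shape: (3, 194, 6, 37)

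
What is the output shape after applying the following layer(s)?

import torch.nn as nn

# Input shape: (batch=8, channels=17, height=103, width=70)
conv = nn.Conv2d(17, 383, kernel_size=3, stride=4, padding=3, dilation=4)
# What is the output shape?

Input shape: (8, 17, 103, 70)
Output shape: (8, 383, 26, 17)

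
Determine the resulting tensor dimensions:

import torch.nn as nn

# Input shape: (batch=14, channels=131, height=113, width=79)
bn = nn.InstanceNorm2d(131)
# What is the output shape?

Input shape: (14, 131, 113, 79)
Output shape: (14, 131, 113, 79)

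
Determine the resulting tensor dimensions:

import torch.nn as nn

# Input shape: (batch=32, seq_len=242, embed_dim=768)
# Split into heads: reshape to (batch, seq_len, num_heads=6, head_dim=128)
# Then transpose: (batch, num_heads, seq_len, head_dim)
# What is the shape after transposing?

Input shape: (32, 242, 768)
  -> after reshape: (32, 242, 6, 128)
Output shape: (32, 6, 242, 128)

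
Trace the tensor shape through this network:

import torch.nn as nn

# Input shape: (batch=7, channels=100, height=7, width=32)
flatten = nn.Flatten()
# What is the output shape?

Input shape: (7, 100, 7, 32)
Output shape: (7, 22400)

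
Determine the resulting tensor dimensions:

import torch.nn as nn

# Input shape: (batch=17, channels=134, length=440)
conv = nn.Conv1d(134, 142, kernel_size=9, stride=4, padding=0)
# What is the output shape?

Input shape: (17, 134, 440)
Output shape: (17, 142, 108)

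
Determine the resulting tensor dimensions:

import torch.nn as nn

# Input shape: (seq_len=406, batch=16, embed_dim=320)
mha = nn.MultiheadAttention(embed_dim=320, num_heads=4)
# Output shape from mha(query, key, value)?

Input shape: (406, 16, 320)
Output shape: (406, 16, 320)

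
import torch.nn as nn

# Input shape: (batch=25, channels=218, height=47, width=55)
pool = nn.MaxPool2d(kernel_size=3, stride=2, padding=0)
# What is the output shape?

Input shape: (25, 218, 47, 55)
Output shape: (25, 218, 23, 27)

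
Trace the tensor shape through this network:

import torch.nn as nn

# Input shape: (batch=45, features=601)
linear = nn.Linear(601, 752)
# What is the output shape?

Input shape: (45, 601)
Output shape: (45, 752)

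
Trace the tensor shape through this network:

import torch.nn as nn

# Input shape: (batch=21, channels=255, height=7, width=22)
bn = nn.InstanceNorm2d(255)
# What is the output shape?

Input shape: (21, 255, 7, 22)
Output shape: (21, 255, 7, 22)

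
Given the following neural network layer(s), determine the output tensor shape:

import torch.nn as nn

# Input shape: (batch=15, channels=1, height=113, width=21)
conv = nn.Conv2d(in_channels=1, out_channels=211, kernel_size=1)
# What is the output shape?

Input shape: (15, 1, 113, 21)
Output shape: (15, 211, 113, 21)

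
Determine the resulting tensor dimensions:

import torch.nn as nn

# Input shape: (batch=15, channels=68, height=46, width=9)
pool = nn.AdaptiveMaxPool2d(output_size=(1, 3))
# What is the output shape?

Input shape: (15, 68, 46, 9)
Output shape: (15, 68, 1, 3)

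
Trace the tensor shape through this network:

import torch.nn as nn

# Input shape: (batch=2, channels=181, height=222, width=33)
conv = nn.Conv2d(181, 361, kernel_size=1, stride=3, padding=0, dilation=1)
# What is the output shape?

Input shape: (2, 181, 222, 33)
Output shape: (2, 361, 74, 11)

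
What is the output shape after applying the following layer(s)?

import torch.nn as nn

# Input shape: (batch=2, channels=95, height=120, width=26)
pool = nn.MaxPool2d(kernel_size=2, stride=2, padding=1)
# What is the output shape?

Input shape: (2, 95, 120, 26)
Output shape: (2, 95, 61, 14)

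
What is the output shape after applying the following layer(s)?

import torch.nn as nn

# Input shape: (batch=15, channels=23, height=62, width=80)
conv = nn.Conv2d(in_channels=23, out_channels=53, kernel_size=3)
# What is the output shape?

Input shape: (15, 23, 62, 80)
Output shape: (15, 53, 60, 78)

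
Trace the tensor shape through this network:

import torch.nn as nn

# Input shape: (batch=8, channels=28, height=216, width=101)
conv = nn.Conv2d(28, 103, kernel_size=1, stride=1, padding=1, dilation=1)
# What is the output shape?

Input shape: (8, 28, 216, 101)
Output shape: (8, 103, 218, 103)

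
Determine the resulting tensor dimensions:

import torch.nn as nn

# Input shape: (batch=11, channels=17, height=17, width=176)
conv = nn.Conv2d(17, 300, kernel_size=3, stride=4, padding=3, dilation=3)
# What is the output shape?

Input shape: (11, 17, 17, 176)
Output shape: (11, 300, 5, 44)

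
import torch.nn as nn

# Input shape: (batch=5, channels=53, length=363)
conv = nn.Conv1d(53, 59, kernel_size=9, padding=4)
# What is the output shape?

Input shape: (5, 53, 363)
Output shape: (5, 59, 363)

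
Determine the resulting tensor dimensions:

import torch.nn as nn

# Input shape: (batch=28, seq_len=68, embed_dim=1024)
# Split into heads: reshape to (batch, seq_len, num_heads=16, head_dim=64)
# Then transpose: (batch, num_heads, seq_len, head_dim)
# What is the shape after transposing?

Input shape: (28, 68, 1024)
  -> after reshape: (28, 68, 16, 64)
Output shape: (28, 16, 68, 64)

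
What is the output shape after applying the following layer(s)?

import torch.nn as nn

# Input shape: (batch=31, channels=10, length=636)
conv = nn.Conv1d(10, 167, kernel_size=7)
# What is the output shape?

Input shape: (31, 10, 636)
Output shape: (31, 167, 630)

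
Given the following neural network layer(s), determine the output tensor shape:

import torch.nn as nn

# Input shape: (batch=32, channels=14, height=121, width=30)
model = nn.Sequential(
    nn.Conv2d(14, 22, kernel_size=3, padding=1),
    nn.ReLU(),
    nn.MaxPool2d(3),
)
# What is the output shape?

Input shape: (32, 14, 121, 30)
  -> after Conv2d: (32, 22, 121, 30)
  -> after ReLU: (32, 22, 121, 30)
Output shape: (32, 22, 40, 10)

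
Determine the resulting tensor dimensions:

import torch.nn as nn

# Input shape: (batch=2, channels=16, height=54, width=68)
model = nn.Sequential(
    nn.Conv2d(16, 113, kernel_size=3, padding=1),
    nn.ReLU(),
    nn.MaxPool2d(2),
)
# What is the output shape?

Input shape: (2, 16, 54, 68)
  -> after Conv2d: (2, 113, 54, 68)
  -> after ReLU: (2, 113, 54, 68)
Output shape: (2, 113, 27, 34)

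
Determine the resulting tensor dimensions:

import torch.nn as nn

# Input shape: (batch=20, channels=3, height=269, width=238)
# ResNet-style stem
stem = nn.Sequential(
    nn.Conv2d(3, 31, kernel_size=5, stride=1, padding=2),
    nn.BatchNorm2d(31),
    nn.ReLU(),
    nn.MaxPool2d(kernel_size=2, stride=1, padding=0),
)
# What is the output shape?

Input shape: (20, 3, 269, 238)
  -> after Conv2d 5x5 stride=1: (20, 31, 269, 238)
Output shape: (20, 31, 268, 237)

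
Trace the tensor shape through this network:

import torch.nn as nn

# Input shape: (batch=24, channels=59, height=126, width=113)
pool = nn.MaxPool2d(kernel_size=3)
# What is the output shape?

Input shape: (24, 59, 126, 113)
Output shape: (24, 59, 42, 37)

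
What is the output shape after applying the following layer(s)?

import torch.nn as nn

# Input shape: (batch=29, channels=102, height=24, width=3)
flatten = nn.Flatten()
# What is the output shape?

Input shape: (29, 102, 24, 3)
Output shape: (29, 7344)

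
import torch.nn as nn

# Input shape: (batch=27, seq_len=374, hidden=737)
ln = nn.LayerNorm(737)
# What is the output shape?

Input shape: (27, 374, 737)
Output shape: (27, 374, 737)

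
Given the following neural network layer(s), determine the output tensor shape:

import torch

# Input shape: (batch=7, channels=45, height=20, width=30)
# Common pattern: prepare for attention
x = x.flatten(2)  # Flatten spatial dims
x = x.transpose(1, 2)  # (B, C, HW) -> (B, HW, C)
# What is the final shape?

Input shape: (7, 45, 20, 30)
  -> after flatten(2): (7, 45, 600)
Output shape: (7, 600, 45)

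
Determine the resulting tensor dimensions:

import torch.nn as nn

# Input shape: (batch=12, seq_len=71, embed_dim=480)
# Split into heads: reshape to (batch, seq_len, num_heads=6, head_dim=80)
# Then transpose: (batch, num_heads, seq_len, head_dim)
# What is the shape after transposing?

Input shape: (12, 71, 480)
  -> after reshape: (12, 71, 6, 80)
Output shape: (12, 6, 71, 80)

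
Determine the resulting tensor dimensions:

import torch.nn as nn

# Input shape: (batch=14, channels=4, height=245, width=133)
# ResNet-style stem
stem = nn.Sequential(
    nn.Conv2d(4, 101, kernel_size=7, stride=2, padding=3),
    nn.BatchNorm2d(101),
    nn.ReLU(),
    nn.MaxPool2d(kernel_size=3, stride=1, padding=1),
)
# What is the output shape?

Input shape: (14, 4, 245, 133)
  -> after Conv2d 7x7 stride=2: (14, 101, 123, 67)
Output shape: (14, 101, 123, 67)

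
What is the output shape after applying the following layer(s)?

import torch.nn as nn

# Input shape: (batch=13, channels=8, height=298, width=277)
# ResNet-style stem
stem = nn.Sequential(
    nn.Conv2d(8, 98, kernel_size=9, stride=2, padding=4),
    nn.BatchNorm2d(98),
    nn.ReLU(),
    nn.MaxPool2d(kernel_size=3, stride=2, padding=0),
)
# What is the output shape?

Input shape: (13, 8, 298, 277)
  -> after Conv2d 9x9 stride=2: (13, 98, 149, 139)
Output shape: (13, 98, 74, 69)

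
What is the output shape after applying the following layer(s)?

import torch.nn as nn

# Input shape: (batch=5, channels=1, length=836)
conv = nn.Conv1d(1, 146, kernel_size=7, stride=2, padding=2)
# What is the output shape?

Input shape: (5, 1, 836)
Output shape: (5, 146, 417)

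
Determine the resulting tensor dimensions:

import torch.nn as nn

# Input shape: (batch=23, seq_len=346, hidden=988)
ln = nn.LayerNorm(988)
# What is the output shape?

Input shape: (23, 346, 988)
Output shape: (23, 346, 988)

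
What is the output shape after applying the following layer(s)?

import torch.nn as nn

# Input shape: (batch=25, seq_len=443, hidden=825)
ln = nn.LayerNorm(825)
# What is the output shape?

Input shape: (25, 443, 825)
Output shape: (25, 443, 825)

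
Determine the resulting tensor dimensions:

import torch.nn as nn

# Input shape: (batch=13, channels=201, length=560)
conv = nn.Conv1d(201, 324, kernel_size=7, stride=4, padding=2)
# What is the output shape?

Input shape: (13, 201, 560)
Output shape: (13, 324, 140)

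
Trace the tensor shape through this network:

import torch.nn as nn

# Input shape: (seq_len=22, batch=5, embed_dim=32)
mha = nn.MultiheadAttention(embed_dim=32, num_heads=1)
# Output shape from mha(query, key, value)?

Input shape: (22, 5, 32)
Output shape: (22, 5, 32)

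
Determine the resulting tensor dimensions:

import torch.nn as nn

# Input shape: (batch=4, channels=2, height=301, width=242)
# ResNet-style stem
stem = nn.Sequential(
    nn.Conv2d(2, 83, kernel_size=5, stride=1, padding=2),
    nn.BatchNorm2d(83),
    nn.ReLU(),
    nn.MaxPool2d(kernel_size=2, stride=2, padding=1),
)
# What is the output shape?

Input shape: (4, 2, 301, 242)
  -> after Conv2d 5x5 stride=1: (4, 83, 301, 242)
Output shape: (4, 83, 151, 122)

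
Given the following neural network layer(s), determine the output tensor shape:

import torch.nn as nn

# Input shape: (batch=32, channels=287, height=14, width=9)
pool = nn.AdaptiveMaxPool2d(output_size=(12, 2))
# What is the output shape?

Input shape: (32, 287, 14, 9)
Output shape: (32, 287, 12, 2)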